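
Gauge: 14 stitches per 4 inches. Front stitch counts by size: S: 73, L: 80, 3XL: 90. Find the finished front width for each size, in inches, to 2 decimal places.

S 20.86 inches; L 22.86 inches; 3XL 25.71 inches.

14/4 = 3.5 sts per in.
S: 73 / 3.5 = 20.857 → 20.86 in.
L: 80 / 3.5 = 22.857 → 22.86 in.
3XL: 90 / 3.5 = 25.714 → 25.71 in.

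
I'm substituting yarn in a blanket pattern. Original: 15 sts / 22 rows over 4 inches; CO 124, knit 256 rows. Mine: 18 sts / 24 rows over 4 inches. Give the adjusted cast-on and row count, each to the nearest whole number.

Stitches: 124 × 18/15 = 148.80 → 149.
Rows: 256 × 24/22 = 279.27 → 279.

Cast on 149 stitches; work 279 rows.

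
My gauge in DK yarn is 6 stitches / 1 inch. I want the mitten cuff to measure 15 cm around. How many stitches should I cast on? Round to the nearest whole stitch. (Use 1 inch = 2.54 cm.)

Cast on 35 stitches.

15 cm = 5.91 in.
6 stitches / 1 in = 6 stitches per inch.
5.91 × 6 = 35.43 stitches.
Round to nearest → 35.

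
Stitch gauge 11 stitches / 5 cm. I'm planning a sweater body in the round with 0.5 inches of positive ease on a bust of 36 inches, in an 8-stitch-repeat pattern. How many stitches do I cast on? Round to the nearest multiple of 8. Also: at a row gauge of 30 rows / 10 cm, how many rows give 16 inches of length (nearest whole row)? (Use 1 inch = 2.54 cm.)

Cast on 200 stitches; work 122 rows.

Finished = 36 + 0.5 = 36.5 inches.
36.5 inches × 2.54 = 92.71 cm.
11/5 = 2.2 sts per cm; 92.71 × 2.2 = 203.96 sts.
Nearest multiple of 8 → 200.
16 inches = 40.64 cm; × 3 = 121.92 → 122 rows.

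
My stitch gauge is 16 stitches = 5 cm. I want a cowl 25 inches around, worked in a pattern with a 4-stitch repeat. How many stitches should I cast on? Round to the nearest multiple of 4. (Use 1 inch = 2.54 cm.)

204 stitches.

25 in = 25 × 2.54 = 63.50 cm.
16 / 5 = 3.2 sts/cm.
63.50 × 3.2 = 203.20 sts.
→ 204.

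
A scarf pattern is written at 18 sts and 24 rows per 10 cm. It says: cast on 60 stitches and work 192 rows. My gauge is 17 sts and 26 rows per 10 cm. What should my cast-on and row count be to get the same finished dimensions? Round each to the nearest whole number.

Cast on 57 stitches; work 208 rows.

Stitches: 60 × 17/18 = 56.67 → 57.
Rows: 192 × 26/24 = 208.00 → 208.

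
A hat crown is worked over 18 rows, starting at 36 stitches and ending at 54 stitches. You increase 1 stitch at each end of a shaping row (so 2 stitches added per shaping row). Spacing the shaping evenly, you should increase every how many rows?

Stitches to add: |54 − 36| = 18.
Shaping rows needed: 18 / 2 = 9.
18 rows / 9 = every 2 rows.

Increase every 2nd row.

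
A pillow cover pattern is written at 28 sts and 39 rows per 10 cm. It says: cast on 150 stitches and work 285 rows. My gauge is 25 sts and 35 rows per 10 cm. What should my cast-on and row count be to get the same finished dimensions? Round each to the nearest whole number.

Cast on 134 stitches; work 256 rows.

Stitches: 150 × 25/28 = 133.93 → 134.
Rows: 285 × 35/39 = 255.77 → 256.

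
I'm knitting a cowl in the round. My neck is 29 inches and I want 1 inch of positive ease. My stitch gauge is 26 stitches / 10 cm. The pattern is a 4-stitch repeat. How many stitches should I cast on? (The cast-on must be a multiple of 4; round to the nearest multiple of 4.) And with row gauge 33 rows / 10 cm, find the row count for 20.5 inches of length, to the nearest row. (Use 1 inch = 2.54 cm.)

Cast on 200 stitches; work 172 rows.

Finished = 29 + 1 = 30 inches.
30 inches × 2.54 = 76.20 cm.
26/10 = 2.6 sts per cm; 76.20 × 2.6 = 198.12 sts.
Nearest multiple of 4 → 200.
20.5 inches = 52.07 cm; × 3.3 = 171.83 → 172 rows.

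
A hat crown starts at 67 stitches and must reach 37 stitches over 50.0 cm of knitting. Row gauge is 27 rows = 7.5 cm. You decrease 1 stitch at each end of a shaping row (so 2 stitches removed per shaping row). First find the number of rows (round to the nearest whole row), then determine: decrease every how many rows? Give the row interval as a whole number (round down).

Rows = 50.0 × 3.6 = 180.0 → 180 rows.
Stitches to remove: 30 → 15 shaping rows (at 2 st each).
180 / 15 = 12.00 → every 12 rows.

Decrease every 12th row.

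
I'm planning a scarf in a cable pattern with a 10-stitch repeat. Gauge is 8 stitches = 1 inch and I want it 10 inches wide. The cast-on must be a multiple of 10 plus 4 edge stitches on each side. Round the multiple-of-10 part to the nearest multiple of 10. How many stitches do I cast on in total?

Cast on 78 stitches.

8 / 1 = 8 sts per inch.
10 × 8 = 80.00 sts.
Less 8 edge sts → 72.00 for the repeat.
Nearest multiple of 10: 70.
Add back 8 edge sts → 78.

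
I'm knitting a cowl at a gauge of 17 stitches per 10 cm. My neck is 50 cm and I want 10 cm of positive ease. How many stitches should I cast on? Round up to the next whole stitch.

Cast on 102 stitches.

Finished = 50 + 10 = 60 cm.
17 / 10 = 1.7 sts per cm.
60.00 × 1.7 = 102.00 sts.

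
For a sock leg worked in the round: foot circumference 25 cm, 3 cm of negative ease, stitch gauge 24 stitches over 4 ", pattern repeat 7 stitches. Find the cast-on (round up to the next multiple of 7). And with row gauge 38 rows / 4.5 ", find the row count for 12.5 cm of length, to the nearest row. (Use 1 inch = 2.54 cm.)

Cast on 56 stitches; work 42 rows.

Finished = 25 − 3 = 22 cm.
22 cm × 1/2.54 = 8.66 inches.
24/4 = 6 sts per in; 8.66 × 6 = 51.97 sts.
Next multiple of 7 → 56.
12.5 cm = 4.92 inches; × 8.444 = 41.56 → 42 rows.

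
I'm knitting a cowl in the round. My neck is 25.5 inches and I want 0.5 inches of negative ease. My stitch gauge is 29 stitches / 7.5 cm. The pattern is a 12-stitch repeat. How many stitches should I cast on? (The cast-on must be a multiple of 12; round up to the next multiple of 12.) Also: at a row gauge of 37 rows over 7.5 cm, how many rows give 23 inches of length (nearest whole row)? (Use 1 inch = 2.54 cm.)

Cast on 252 stitches; work 288 rows.

Finished = 25.5 − 0.5 = 25 inches.
25 inches × 2.54 = 63.50 cm.
29/7.5 = 3.867 sts per cm; 63.50 × 3.867 = 245.53 sts.
Next multiple of 12 → 252.
23 inches = 58.42 cm; × 4.933 = 288.21 → 288 rows.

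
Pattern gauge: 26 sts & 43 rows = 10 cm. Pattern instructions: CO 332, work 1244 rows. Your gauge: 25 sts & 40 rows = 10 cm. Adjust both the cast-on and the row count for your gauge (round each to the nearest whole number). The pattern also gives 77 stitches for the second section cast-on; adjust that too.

Cast on 319 stitches; work 1157 rows; second section cast-on 74 stitches.

Stitches: 332 × 25/26 = 319.23 → 319.
Rows: 1244 × 40/43 = 1157.21 → 1157.
second section cast-on: 77 × 25/26 = 74.04 → 74.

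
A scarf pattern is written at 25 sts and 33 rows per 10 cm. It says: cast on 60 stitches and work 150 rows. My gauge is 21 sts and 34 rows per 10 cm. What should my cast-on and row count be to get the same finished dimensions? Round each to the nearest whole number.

Stitches: 60 × 21/25 = 50.40 → 50.
Rows: 150 × 34/33 = 154.55 → 155.

Cast on 50 stitches; work 155 rows.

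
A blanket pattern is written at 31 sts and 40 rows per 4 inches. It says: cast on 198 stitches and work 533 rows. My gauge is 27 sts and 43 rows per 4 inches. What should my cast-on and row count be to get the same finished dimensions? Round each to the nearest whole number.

Stitches: 198 × 27/31 = 172.45 → 172.
Rows: 533 × 43/40 = 572.98 → 573.

Cast on 172 stitches; work 573 rows.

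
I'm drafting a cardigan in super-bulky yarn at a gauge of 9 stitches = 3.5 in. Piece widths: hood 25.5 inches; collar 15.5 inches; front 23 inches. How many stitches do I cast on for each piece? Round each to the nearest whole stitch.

Rate = 9/3.5 = 2.571 sts per in.
hood: 25.5 × 2.571 = 65.57 → 66.
collar: 15.5 × 2.571 = 39.86 → 40.
front: 23 × 2.571 = 59.14 → 59.

hood 66; collar 40; front 59.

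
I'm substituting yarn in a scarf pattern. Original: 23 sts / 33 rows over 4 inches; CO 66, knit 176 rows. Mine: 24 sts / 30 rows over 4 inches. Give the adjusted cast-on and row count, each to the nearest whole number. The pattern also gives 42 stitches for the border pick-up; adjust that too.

Cast on 69 stitches; work 160 rows; border pick-up 44 stitches.

Stitches: 66 × 24/23 = 68.87 → 69.
Rows: 176 × 30/33 = 160.00 → 160.
border pick-up: 42 × 24/23 = 43.83 → 44.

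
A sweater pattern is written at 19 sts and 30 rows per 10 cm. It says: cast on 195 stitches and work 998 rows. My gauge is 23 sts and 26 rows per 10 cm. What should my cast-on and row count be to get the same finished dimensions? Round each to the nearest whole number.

Cast on 236 stitches; work 865 rows.

Stitches: 195 × 23/19 = 236.05 → 236.
Rows: 998 × 26/30 = 864.93 → 865.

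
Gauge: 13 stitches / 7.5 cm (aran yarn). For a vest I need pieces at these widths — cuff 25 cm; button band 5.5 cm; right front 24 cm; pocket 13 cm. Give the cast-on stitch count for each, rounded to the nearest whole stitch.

cuff 43; button band 10; right front 42; pocket 23.

Rate = 13/7.5 = 1.733 sts per cm.
cuff: 25 × 1.733 = 43.33 → 43.
button band: 5.5 × 1.733 = 9.53 → 10.
right front: 24 × 1.733 = 41.60 → 42.
pocket: 13 × 1.733 = 22.53 → 23.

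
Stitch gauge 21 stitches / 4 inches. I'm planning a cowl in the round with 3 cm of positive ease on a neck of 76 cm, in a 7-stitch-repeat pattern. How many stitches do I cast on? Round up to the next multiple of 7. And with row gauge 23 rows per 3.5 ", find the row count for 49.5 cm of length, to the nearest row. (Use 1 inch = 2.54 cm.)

Finished = 76 + 3 = 79 cm.
79 cm × 1/2.54 = 31.10 inches.
21/4 = 5.25 sts per in; 31.10 × 5.25 = 163.29 sts.
Next multiple of 7 → 168.
49.5 cm = 19.49 inches; × 6.571 = 128.07 → 128 rows.

Cast on 168 stitches; work 128 rows.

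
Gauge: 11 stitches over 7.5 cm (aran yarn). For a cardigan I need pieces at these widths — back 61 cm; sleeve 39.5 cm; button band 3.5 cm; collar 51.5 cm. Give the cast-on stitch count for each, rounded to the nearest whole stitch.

Rate = 11/7.5 = 1.467 sts per cm.
back: 61 × 1.467 = 89.47 → 89.
sleeve: 39.5 × 1.467 = 57.93 → 58.
button band: 3.5 × 1.467 = 5.13 → 5.
collar: 51.5 × 1.467 = 75.53 → 76.

back 89; sleeve 58; button band 5; collar 76.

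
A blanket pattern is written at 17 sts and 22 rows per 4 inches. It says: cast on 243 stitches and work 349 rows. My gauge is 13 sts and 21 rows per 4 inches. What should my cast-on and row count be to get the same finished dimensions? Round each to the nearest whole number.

Cast on 186 stitches; work 333 rows.

Stitches: 243 × 13/17 = 185.82 → 186.
Rows: 349 × 21/22 = 333.14 → 333.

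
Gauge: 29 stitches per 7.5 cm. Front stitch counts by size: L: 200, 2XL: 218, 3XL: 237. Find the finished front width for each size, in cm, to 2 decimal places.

L 51.72 cm; 2XL 56.38 cm; 3XL 61.29 cm.

29/7.5 = 3.867 sts per cm.
L: 200 / 3.867 = 51.724 → 51.72 cm.
2XL: 218 / 3.867 = 56.379 → 56.38 cm.
3XL: 237 / 3.867 = 61.293 → 61.29 cm.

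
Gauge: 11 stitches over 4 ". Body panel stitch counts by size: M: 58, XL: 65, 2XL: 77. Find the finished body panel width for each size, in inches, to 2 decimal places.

M 21.09 inches; XL 23.64 inches; 2XL 28.00 inches.

11/4 = 2.75 sts per in.
M: 58 / 2.75 = 21.091 → 21.09 in.
XL: 65 / 2.75 = 23.636 → 23.64 in.
2XL: 77 / 2.75 = 28.000 → 28.00 in.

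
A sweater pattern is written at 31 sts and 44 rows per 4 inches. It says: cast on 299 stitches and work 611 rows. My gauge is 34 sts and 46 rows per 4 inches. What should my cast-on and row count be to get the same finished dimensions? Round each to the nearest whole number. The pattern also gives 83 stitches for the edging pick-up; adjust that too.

Cast on 328 stitches; work 639 rows; edging pick-up 91 stitches.

Stitches: 299 × 34/31 = 327.94 → 328.
Rows: 611 × 46/44 = 638.77 → 639.
edging pick-up: 83 × 34/31 = 91.03 → 91.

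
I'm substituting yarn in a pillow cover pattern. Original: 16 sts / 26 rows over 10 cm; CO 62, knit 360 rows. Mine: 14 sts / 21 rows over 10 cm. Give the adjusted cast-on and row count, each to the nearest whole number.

Stitches: 62 × 14/16 = 54.25 → 54.
Rows: 360 × 21/26 = 290.77 → 291.

Cast on 54 stitches; work 291 rows.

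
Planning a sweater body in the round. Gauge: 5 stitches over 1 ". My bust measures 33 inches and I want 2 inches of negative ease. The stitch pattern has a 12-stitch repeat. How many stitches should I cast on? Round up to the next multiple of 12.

Finished = 33 − 2 = 31 inches.
5 / 1 = 5 sts/in.
31 × 5 = 155.00 sts.
Next multiple of 12: 156.

156 stitches.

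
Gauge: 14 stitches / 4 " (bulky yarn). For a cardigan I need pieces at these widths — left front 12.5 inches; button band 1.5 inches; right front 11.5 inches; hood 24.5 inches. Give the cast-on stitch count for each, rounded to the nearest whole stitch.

left front 44; button band 5; right front 40; hood 86.

Rate = 14/4 = 3.5 sts per in.
left front: 12.5 × 3.5 = 43.75 → 44.
button band: 1.5 × 3.5 = 5.25 → 5.
right front: 11.5 × 3.5 = 40.25 → 40.
hood: 24.5 × 3.5 = 85.75 → 86.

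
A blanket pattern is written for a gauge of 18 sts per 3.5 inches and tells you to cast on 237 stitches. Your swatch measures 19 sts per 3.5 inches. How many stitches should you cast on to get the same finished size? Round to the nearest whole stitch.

CO 250 sts.

Scale factor = 19 / 18 = 1.056.
237 × 19 / 18 = 250.17 sts.
→ 250 sts.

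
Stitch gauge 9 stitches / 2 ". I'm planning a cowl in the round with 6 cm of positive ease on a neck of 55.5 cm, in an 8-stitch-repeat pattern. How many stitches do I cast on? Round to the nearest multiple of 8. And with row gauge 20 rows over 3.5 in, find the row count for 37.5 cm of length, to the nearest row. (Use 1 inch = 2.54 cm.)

Finished = 55.5 + 6 = 61.5 cm.
61.5 cm × 1/2.54 = 24.21 inches.
9/2 = 4.5 sts per in; 24.21 × 4.5 = 108.96 sts.
Nearest multiple of 8 → 112.
37.5 cm = 14.76 inches; × 5.714 = 84.36 → 84 rows.

Cast on 112 stitches; work 84 rows.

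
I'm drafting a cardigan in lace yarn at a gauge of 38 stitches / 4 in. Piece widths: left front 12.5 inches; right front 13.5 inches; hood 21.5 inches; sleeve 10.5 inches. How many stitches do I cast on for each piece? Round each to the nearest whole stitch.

Rate = 38/4 = 9.5 sts per in.
left front: 12.5 × 9.5 = 118.75 → 119.
right front: 13.5 × 9.5 = 128.25 → 128.
hood: 21.5 × 9.5 = 204.25 → 204.
sleeve: 10.5 × 9.5 = 99.75 → 100.

left front 119; right front 128; hood 204; sleeve 100.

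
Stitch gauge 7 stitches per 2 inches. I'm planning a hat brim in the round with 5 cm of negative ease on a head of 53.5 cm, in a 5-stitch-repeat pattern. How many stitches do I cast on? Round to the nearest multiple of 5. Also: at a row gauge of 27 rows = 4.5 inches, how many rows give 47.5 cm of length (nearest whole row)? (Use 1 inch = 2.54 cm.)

Finished = 53.5 − 5 = 48.5 cm.
48.5 cm × 1/2.54 = 19.09 inches.
7/2 = 3.5 sts per in; 19.09 × 3.5 = 66.83 sts.
Nearest multiple of 5 → 65.
47.5 cm = 18.70 inches; × 6 = 112.20 → 112 rows.

Cast on 65 stitches; work 112 rows.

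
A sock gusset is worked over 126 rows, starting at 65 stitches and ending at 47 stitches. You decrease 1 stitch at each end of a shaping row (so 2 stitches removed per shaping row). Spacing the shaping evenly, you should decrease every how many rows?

Decrease every 14th row.

Stitches to remove: |47 − 65| = 18.
Shaping rows needed: 18 / 2 = 9.
126 rows / 9 = every 14 rows.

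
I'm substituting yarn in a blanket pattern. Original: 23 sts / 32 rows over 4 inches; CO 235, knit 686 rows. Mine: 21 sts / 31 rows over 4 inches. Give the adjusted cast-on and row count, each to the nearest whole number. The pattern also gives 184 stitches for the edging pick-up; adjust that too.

Stitches: 235 × 21/23 = 214.57 → 215.
Rows: 686 × 31/32 = 664.56 → 665.
edging pick-up: 184 × 21/23 = 168.00 → 168.

Cast on 215 stitches; work 665 rows; edging pick-up 168 stitches.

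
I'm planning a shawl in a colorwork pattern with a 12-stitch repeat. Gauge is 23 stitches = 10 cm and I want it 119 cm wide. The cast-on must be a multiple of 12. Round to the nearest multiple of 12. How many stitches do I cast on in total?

CO 276 sts.

23 / 10 = 2.3 sts per cm.
119 × 2.3 = 273.70 sts.
Nearest multiple of 12: 276.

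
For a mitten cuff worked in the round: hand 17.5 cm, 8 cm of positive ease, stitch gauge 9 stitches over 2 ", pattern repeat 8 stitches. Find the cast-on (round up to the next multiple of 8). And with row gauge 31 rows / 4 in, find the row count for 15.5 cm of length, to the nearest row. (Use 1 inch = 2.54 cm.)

Finished = 17.5 + 8 = 25.5 cm.
25.5 cm × 1/2.54 = 10.04 inches.
9/2 = 4.5 sts per in; 10.04 × 4.5 = 45.18 sts.
Next multiple of 8 → 48.
15.5 cm = 6.10 inches; × 7.75 = 47.29 → 47 rows.

Cast on 48 stitches; work 47 rows.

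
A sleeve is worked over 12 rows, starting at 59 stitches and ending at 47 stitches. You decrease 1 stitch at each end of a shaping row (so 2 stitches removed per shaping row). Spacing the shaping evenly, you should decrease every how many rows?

Stitches to remove: |47 − 59| = 12.
Shaping rows needed: 12 / 2 = 6.
12 rows / 6 = every 2 rows.

Decrease every 2nd row.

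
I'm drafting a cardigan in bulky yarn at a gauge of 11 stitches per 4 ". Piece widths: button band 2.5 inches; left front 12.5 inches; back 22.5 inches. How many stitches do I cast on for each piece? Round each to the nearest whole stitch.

Rate = 11/4 = 2.75 sts per in.
button band: 2.5 × 2.75 = 6.88 → 7.
left front: 12.5 × 2.75 = 34.38 → 34.
back: 22.5 × 2.75 = 61.88 → 62.

button band 7; left front 34; back 62.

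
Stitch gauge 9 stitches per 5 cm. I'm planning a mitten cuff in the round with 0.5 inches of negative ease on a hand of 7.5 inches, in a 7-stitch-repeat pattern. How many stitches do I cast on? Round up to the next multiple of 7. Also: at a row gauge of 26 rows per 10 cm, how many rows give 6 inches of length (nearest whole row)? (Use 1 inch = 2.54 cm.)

Finished = 7.5 − 0.5 = 7 inches.
7 inches × 2.54 = 17.78 cm.
9/5 = 1.8 sts per cm; 17.78 × 1.8 = 32.00 sts.
Next multiple of 7 → 35.
6 inches = 15.24 cm; × 2.6 = 39.62 → 40 rows.

Cast on 35 stitches; work 40 rows.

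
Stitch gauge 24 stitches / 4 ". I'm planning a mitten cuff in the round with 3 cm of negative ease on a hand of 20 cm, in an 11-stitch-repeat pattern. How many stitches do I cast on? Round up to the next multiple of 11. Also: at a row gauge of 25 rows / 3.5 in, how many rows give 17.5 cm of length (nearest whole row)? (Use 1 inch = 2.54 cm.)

Cast on 44 stitches; work 49 rows.

Finished = 20 − 3 = 17 cm.
17 cm × 1/2.54 = 6.69 inches.
24/4 = 6 sts per in; 6.69 × 6 = 40.16 sts.
Next multiple of 11 → 44.
17.5 cm = 6.89 inches; × 7.143 = 49.21 → 49 rows.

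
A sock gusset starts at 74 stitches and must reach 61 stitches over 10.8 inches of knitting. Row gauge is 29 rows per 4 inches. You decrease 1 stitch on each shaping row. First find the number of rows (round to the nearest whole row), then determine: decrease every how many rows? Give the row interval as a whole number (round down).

Rows = 10.8 × 7.25 = 78.3 → 78 rows.
Stitches to remove: 13 → 13 shaping rows (at 1 st each).
78 / 13 = 6.00 → every 6 rows.

Decrease every 6th row.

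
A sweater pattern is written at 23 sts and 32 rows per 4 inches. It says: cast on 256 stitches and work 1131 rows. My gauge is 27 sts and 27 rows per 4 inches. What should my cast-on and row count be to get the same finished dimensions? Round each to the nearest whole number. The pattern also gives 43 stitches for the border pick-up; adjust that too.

Stitches: 256 × 27/23 = 300.52 → 301.
Rows: 1131 × 27/32 = 954.28 → 954.
border pick-up: 43 × 27/23 = 50.48 → 50.

Cast on 301 stitches; work 954 rows; border pick-up 50 stitches.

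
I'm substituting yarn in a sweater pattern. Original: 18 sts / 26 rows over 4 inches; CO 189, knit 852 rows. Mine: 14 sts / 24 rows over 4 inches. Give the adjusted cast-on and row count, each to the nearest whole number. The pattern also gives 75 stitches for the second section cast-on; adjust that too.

Stitches: 189 × 14/18 = 147.00 → 147.
Rows: 852 × 24/26 = 786.46 → 786.
second section cast-on: 75 × 14/18 = 58.33 → 58.

Cast on 147 stitches; work 786 rows; second section cast-on 58 stitches.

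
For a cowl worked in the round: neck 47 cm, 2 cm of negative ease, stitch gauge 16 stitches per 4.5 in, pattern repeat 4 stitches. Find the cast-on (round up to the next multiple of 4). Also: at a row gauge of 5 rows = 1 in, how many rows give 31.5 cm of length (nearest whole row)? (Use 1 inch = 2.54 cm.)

Cast on 64 stitches; work 62 rows.

Finished = 47 − 2 = 45 cm.
45 cm × 1/2.54 = 17.72 inches.
16/4.5 = 3.556 sts per in; 17.72 × 3.556 = 62.99 sts.
Next multiple of 4 → 64.
31.5 cm = 12.40 inches; × 5 = 62.01 → 62 rows.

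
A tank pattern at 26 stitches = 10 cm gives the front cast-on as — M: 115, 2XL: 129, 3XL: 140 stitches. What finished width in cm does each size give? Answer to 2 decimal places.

26/10 = 2.6 sts per cm.
M: 115 / 2.6 = 44.231 → 44.23 cm.
2XL: 129 / 2.6 = 49.615 → 49.62 cm.
3XL: 140 / 2.6 = 53.846 → 53.85 cm.

M 44.23 cm; 2XL 49.62 cm; 3XL 53.85 cm.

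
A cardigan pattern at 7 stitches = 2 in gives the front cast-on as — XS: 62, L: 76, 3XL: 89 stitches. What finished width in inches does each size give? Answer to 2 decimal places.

XS 17.71 inches; L 21.71 inches; 3XL 25.43 inches.

7/2 = 3.5 sts per in.
XS: 62 / 3.5 = 17.714 → 17.71 in.
L: 76 / 3.5 = 21.714 → 21.71 in.
3XL: 89 / 3.5 = 25.429 → 25.43 in.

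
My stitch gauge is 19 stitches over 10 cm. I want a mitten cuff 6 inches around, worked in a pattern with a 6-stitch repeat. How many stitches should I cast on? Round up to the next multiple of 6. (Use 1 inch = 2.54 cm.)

30 stitches.

6 in = 6 × 2.54 = 15.24 cm.
19 / 10 = 1.9 sts/cm.
15.24 × 1.9 = 28.96 sts.
→ 30.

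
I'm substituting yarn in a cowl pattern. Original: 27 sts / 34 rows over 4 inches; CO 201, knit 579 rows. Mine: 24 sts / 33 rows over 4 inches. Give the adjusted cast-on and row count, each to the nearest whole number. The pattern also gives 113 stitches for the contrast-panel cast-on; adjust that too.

Cast on 179 stitches; work 562 rows; contrast-panel cast-on 100 stitches.

Stitches: 201 × 24/27 = 178.67 → 179.
Rows: 579 × 33/34 = 561.97 → 562.
contrast-panel cast-on: 113 × 24/27 = 100.44 → 100.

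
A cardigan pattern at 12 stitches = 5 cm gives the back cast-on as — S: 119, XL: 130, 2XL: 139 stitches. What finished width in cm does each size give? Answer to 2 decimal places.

12/5 = 2.4 sts per cm.
S: 119 / 2.4 = 49.583 → 49.58 cm.
XL: 130 / 2.4 = 54.167 → 54.17 cm.
2XL: 139 / 2.4 = 57.917 → 57.92 cm.

S 49.58 cm; XL 54.17 cm; 2XL 57.92 cm.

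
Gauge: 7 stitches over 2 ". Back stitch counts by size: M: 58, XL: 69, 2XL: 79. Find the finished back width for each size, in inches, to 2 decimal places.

7/2 = 3.5 sts per in.
M: 58 / 3.5 = 16.571 → 16.57 in.
XL: 69 / 3.5 = 19.714 → 19.71 in.
2XL: 79 / 3.5 = 22.571 → 22.57 in.

M 16.57 inches; XL 19.71 inches; 2XL 22.57 inches.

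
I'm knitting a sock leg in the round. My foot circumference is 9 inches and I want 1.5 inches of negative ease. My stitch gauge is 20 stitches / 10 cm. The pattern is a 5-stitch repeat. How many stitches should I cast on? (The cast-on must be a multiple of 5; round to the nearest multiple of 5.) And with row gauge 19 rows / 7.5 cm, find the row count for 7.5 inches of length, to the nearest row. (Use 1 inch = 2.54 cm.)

Cast on 40 stitches; work 48 rows.

Finished = 9 − 1.5 = 7.5 inches.
7.5 inches × 2.54 = 19.05 cm.
20/10 = 2 sts per cm; 19.05 × 2 = 38.10 sts.
Nearest multiple of 5 → 40.
7.5 inches = 19.05 cm; × 2.533 = 48.26 → 48 rows.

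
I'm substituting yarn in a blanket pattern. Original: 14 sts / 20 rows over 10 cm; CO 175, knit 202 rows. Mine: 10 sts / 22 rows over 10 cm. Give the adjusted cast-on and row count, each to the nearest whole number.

Cast on 125 stitches; work 222 rows.

Stitches: 175 × 10/14 = 125.00 → 125.
Rows: 202 × 22/20 = 222.20 → 222.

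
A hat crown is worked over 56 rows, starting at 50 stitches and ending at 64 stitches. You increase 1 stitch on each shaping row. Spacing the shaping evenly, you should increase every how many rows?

Stitches to add: |64 − 50| = 14.
Shaping rows needed: 14 / 1 = 14.
56 rows / 14 = every 4 rows.

Increase every 4th row.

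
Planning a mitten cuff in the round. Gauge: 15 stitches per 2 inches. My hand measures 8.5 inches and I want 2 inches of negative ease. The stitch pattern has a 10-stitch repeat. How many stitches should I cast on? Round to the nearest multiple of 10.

CO 50 sts.

Finished = 8.5 − 2 = 6.5 inches.
15 / 2 = 7.5 sts/in.
6.5 × 7.5 = 48.75 sts.
Nearest multiple of 10: 50.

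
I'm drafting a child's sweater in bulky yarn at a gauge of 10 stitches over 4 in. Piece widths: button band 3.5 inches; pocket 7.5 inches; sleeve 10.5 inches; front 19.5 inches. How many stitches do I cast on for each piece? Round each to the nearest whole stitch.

button band 9; pocket 19; sleeve 26; front 49.

Rate = 10/4 = 2.5 sts per in.
button band: 3.5 × 2.5 = 8.75 → 9.
pocket: 7.5 × 2.5 = 18.75 → 19.
sleeve: 10.5 × 2.5 = 26.25 → 26.
front: 19.5 × 2.5 = 48.75 → 49.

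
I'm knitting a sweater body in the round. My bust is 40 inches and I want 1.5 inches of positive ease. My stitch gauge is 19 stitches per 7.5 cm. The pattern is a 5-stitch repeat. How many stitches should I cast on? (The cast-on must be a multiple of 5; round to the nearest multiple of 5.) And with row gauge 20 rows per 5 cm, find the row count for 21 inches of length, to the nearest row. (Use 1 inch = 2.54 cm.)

Cast on 265 stitches; work 213 rows.

Finished = 40 + 1.5 = 41.5 inches.
41.5 inches × 2.54 = 105.41 cm.
19/7.5 = 2.533 sts per cm; 105.41 × 2.533 = 267.04 sts.
Nearest multiple of 5 → 265.
21 inches = 53.34 cm; × 4 = 213.36 → 213 rows.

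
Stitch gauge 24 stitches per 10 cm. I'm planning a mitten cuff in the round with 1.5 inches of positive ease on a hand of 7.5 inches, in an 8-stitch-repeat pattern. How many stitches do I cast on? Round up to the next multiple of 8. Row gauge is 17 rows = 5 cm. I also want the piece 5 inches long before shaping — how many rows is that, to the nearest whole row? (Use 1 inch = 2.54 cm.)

Finished = 7.5 + 1.5 = 9 inches.
9 inches × 2.54 = 22.86 cm.
24/10 = 2.4 sts per cm; 22.86 × 2.4 = 54.86 sts.
Next multiple of 8 → 56.
5 inches = 12.70 cm; × 3.4 = 43.18 → 43 rows.

Cast on 56 stitches; work 43 rows.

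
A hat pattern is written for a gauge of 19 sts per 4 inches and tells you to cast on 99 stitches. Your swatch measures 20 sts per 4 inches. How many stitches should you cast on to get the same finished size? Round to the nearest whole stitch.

Scale factor = 20 / 19 = 1.053.
99 × 20 / 19 = 104.21 sts.
→ 104 sts.

Cast on 104 stitches.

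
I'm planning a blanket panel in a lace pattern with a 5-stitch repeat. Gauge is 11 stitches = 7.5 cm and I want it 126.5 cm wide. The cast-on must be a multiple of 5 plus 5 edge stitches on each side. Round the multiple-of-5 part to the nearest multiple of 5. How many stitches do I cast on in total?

CO 185 sts.

11 / 7.5 = 1.467 sts per cm.
126.5 × 1.467 = 185.53 sts.
Less 10 edge sts → 175.53 for the repeat.
Nearest multiple of 5: 175.
Add back 10 edge sts → 185.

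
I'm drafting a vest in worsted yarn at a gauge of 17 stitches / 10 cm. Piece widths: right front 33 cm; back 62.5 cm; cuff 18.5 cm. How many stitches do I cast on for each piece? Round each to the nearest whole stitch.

right front 56; back 106; cuff 31.

Rate = 17/10 = 1.7 sts per cm.
right front: 33 × 1.7 = 56.10 → 56.
back: 62.5 × 1.7 = 106.25 → 106.
cuff: 18.5 × 1.7 = 31.45 → 31.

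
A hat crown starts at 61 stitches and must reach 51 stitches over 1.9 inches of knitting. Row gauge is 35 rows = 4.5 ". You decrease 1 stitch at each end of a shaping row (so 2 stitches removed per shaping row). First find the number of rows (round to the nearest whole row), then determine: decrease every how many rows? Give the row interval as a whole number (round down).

Decrease every 3rd row.

Rows = 1.9 × 7.778 = 14.8 → 15 rows.
Stitches to remove: 10 → 5 shaping rows (at 2 st each).
15 / 5 = 3.00 → every 3 rows.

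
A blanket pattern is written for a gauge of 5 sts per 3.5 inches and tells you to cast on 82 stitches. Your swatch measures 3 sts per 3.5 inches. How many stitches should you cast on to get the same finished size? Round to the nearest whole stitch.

CO 49 sts.

Scale factor = 3 / 5 = 0.600.
82 × 3 / 5 = 49.20 sts.
→ 49 sts.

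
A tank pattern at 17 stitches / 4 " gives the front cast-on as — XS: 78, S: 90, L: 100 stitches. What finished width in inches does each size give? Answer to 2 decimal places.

XS 18.35 inches; S 21.18 inches; L 23.53 inches.

17/4 = 4.25 sts per in.
XS: 78 / 4.25 = 18.353 → 18.35 in.
S: 90 / 4.25 = 21.176 → 21.18 in.
L: 100 / 4.25 = 23.529 → 23.53 in.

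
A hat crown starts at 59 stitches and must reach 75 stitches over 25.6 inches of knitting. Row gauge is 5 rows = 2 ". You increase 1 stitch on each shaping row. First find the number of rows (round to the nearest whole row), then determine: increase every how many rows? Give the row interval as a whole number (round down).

Rows = 25.6 × 2.5 = 64.0 → 64 rows.
Stitches to add: 16 → 16 shaping rows (at 1 st each).
64 / 16 = 4.00 → every 4 rows.

Increase every 4th row.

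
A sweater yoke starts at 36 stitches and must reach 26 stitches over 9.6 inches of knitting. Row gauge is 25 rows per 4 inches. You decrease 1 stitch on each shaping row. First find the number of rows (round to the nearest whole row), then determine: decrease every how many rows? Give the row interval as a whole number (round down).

Rows = 9.6 × 6.25 = 60.0 → 60 rows.
Stitches to remove: 10 → 10 shaping rows (at 1 st each).
60 / 10 = 6.00 → every 6 rows.

Decrease every 6th row.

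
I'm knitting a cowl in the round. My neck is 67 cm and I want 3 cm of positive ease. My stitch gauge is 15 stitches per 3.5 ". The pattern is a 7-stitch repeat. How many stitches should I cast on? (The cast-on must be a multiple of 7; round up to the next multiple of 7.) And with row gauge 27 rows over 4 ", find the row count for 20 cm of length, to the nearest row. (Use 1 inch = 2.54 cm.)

Cast on 119 stitches; work 53 rows.

Finished = 67 + 3 = 70 cm.
70 cm × 1/2.54 = 27.56 inches.
15/3.5 = 4.286 sts per in; 27.56 × 4.286 = 118.11 sts.
Next multiple of 7 → 119.
20 cm = 7.87 inches; × 6.75 = 53.15 → 53 rows.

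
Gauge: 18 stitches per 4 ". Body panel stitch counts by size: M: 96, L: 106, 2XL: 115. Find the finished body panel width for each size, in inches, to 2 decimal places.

M 21.33 inches; L 23.56 inches; 2XL 25.56 inches.

18/4 = 4.5 sts per in.
M: 96 / 4.5 = 21.333 → 21.33 in.
L: 106 / 4.5 = 23.556 → 23.56 in.
2XL: 115 / 4.5 = 25.556 → 25.56 in.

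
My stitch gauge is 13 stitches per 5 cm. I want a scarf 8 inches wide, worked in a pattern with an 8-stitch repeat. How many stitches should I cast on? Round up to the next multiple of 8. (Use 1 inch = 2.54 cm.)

8 in = 8 × 2.54 = 20.32 cm.
13 / 5 = 2.6 sts/cm.
20.32 × 2.6 = 52.83 sts.
→ 56.

56 stitches.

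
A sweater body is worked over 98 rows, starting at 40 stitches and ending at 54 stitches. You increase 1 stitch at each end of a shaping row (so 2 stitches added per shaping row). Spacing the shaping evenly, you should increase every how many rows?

Increase every 14th row.

Stitches to add: |54 − 40| = 14.
Shaping rows needed: 14 / 2 = 7.
98 rows / 7 = every 14 rows.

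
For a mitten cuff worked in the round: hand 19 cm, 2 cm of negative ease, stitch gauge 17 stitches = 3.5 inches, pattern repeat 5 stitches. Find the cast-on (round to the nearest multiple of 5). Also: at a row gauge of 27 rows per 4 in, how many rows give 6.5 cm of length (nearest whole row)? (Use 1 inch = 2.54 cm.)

Cast on 35 stitches; work 17 rows.

Finished = 19 − 2 = 17 cm.
17 cm × 1/2.54 = 6.69 inches.
17/3.5 = 4.857 sts per in; 6.69 × 4.857 = 32.51 sts.
Nearest multiple of 5 → 35.
6.5 cm = 2.56 inches; × 6.75 = 17.27 → 17 rows.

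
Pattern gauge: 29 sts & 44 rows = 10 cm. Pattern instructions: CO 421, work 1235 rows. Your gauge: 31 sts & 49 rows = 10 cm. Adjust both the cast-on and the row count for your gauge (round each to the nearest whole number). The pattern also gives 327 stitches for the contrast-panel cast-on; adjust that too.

Cast on 450 stitches; work 1375 rows; contrast-panel cast-on 350 stitches.

Stitches: 421 × 31/29 = 450.03 → 450.
Rows: 1235 × 49/44 = 1375.34 → 1375.
contrast-panel cast-on: 327 × 31/29 = 349.55 → 350.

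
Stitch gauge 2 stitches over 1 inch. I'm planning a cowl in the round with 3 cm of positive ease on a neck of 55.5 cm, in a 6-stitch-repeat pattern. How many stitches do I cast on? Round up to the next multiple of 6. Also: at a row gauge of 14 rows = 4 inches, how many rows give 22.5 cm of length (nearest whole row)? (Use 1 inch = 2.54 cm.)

Finished = 55.5 + 3 = 58.5 cm.
58.5 cm × 1/2.54 = 23.03 inches.
2/1 = 2 sts per in; 23.03 × 2 = 46.06 sts.
Next multiple of 6 → 48.
22.5 cm = 8.86 inches; × 3.5 = 31.00 → 31 rows.

Cast on 48 stitches; work 31 rows.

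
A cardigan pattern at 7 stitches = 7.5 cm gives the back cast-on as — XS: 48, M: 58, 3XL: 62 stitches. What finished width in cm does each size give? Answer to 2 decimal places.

XS 51.43 cm; M 62.14 cm; 3XL 66.43 cm.

7/7.5 = 0.933 sts per cm.
XS: 48 / 0.933 = 51.429 → 51.43 cm.
M: 58 / 0.933 = 62.143 → 62.14 cm.
3XL: 62 / 0.933 = 66.429 → 66.43 cm.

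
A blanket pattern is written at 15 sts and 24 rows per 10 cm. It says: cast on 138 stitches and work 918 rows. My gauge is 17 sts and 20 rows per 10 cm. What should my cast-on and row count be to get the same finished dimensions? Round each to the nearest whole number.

Stitches: 138 × 17/15 = 156.40 → 156.
Rows: 918 × 20/24 = 765.00 → 765.

Cast on 156 stitches; work 765 rows.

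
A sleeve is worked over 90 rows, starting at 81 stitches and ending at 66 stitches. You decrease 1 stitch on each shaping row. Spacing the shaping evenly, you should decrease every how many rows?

Decrease every 6th row.

Stitches to remove: |66 − 81| = 15.
Shaping rows needed: 15 / 1 = 15.
90 rows / 15 = every 6 rows.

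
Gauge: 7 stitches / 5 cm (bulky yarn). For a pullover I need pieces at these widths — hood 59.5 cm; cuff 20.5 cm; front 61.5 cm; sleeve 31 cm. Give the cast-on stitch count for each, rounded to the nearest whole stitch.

hood 83; cuff 29; front 86; sleeve 43.

Rate = 7/5 = 1.4 sts per cm.
hood: 59.5 × 1.4 = 83.30 → 83.
cuff: 20.5 × 1.4 = 28.70 → 29.
front: 61.5 × 1.4 = 86.10 → 86.
sleeve: 31 × 1.4 = 43.40 → 43.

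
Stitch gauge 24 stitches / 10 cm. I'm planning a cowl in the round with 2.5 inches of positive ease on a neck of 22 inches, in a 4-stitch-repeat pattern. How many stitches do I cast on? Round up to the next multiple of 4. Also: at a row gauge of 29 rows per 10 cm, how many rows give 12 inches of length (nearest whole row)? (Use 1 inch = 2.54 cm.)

Finished = 22 + 2.5 = 24.5 inches.
24.5 inches × 2.54 = 62.23 cm.
24/10 = 2.4 sts per cm; 62.23 × 2.4 = 149.35 sts.
Next multiple of 4 → 152.
12 inches = 30.48 cm; × 2.9 = 88.39 → 88 rows.

Cast on 152 stitches; work 88 rows.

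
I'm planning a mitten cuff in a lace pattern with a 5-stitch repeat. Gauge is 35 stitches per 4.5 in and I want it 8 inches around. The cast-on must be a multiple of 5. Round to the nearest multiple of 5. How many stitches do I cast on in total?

60 stitches.

35 / 4.5 = 7.778 sts per inch.
8 × 7.778 = 62.22 sts.
Nearest multiple of 5: 60.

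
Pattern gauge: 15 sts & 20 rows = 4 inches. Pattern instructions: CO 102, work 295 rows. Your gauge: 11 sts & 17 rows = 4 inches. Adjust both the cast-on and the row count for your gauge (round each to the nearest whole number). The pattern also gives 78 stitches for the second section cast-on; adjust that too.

Stitches: 102 × 11/15 = 74.80 → 75.
Rows: 295 × 17/20 = 250.75 → 251.
second section cast-on: 78 × 11/15 = 57.20 → 57.

Cast on 75 stitches; work 251 rows; second section cast-on 57 stitches.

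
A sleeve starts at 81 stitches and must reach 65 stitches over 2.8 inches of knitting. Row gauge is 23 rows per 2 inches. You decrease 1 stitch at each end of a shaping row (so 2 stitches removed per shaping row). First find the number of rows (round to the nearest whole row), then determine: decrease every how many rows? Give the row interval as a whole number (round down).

Decrease every 4th row.

Rows = 2.8 × 11.5 = 32.2 → 32 rows.
Stitches to remove: 16 → 8 shaping rows (at 2 st each).
32 / 8 = 4.00 → every 4 rows.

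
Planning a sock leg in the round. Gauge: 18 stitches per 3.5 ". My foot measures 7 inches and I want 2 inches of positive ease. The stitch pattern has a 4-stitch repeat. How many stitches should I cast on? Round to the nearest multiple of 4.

CO 48 sts.

Finished = 7 + 2 = 9 inches.
18 / 3.5 = 5.143 sts/in.
9 × 5.143 = 46.29 sts.
Nearest multiple of 4: 48.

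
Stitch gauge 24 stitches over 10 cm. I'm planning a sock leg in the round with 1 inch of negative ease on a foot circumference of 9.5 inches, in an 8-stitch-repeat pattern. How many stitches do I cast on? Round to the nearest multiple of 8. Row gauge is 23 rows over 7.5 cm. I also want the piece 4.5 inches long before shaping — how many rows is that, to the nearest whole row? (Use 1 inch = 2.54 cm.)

Cast on 48 stitches; work 35 rows.

Finished = 9.5 − 1 = 8.5 inches.
8.5 inches × 2.54 = 21.59 cm.
24/10 = 2.4 sts per cm; 21.59 × 2.4 = 51.82 sts.
Nearest multiple of 8 → 48.
4.5 inches = 11.43 cm; × 3.067 = 35.05 → 35 rows.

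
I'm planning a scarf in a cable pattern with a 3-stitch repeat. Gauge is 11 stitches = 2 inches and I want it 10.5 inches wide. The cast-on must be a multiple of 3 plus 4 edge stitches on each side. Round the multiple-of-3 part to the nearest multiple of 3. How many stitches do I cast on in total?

11 / 2 = 5.5 sts per inch.
10.5 × 5.5 = 57.75 sts.
Less 8 edge sts → 49.75 for the repeat.
Nearest multiple of 3: 51.
Add back 8 edge sts → 59.

59 stitches.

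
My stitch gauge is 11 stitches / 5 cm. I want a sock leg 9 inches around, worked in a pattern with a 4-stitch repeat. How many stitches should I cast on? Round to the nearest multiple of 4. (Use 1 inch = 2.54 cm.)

9 in = 9 × 2.54 = 22.86 cm.
11 / 5 = 2.2 sts/cm.
22.86 × 2.2 = 50.29 sts.
→ 52.

52 stitches.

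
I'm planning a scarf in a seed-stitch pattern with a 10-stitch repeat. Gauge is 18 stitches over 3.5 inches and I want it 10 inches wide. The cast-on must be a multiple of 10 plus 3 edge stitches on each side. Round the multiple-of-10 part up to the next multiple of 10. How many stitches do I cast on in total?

Cast on 56 stitches.

18 / 3.5 = 5.143 sts per inch.
10 × 5.143 = 51.43 sts.
Less 6 edge sts → 45.43 for the repeat.
Next multiple of 10: 50.
Add back 6 edge sts → 56.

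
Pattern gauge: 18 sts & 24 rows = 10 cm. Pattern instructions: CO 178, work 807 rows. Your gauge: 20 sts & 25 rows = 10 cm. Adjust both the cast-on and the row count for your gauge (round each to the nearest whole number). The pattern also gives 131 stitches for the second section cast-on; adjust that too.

Stitches: 178 × 20/18 = 197.78 → 198.
Rows: 807 × 25/24 = 840.62 → 841.
second section cast-on: 131 × 20/18 = 145.56 → 146.

Cast on 198 stitches; work 841 rows; second section cast-on 146 stitches.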